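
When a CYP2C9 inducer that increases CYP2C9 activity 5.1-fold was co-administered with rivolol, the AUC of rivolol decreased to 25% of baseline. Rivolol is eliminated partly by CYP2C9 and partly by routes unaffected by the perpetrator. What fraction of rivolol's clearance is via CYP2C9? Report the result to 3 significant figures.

Let fm be the CYP2C9 fraction. New clearance relative to baseline = fm × 5.1 + (1 − fm).
AUC ratio = 1 / (new CL fraction), so new CL fraction = 1 / 0.250 = 4.
fm × 5.1 + 1 − fm = 4  ⇒  fm × (5.1 − 1) = 3  ⇒  fm = 0.732.

0.732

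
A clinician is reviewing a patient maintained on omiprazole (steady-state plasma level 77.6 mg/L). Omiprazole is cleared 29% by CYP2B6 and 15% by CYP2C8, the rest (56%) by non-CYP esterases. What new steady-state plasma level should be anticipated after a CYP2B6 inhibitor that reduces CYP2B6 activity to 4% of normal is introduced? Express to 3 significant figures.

108 mg/L

CYP2B6: 0.29 × 0.04 = 0.0116
CYP2C8: 0.15 (unchanged)
Other: 0.56 (unchanged)
New clearance relative to baseline: 0.0116 + 0.15 + 0.56 = 0.7216.
New steady-state plasma level = baseline ÷ relative clearance = 77.6 / 0.7216 = 108 mg/L.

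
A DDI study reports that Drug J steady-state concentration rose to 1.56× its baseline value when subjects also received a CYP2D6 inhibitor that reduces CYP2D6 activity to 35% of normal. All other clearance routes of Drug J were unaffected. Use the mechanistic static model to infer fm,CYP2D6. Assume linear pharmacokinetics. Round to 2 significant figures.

0.55

Call the CYP2D6 fraction fm. After the interaction, CL_new/CL_old = fm × 0.35 + (1 − fm).
Steady-state concentration ratio = 1 / (new CL fraction), so new CL fraction = 1 / 1.56 = 0.641.
fm × 0.35 + 1 − fm = 0.641  ⇒  fm × (0.35 − 1) = −0.359  ⇒  fm = 0.55.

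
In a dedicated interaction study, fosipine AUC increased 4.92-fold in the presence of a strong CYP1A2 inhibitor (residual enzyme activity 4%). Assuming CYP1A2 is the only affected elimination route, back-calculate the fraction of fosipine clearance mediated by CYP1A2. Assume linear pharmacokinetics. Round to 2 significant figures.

0.83

Let fm be the CYP1A2 fraction. New clearance relative to baseline = fm × 0.04 + (1 − fm).
AUC ratio = 1 / (new CL fraction), so new CL fraction = 1 / 4.92 = 0.2033.
fm × 0.04 + 1 − fm = 0.2033  ⇒  fm × (0.04 − 1) = −0.7967  ⇒  fm = 0.83.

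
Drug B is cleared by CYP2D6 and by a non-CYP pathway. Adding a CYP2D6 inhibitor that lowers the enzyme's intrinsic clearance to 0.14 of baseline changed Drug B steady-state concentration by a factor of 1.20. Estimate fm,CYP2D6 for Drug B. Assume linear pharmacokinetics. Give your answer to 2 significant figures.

0.19

CL'/CL = 1 / 1.20 = 0.8333
0.14·fm + (1 − fm) = 0.8333
fm = (0.8333 − 1) / (0.14 − 1) = 0.19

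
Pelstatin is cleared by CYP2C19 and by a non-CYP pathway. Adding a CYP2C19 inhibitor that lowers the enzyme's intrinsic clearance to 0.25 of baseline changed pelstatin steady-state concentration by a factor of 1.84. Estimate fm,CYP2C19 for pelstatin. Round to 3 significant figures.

CL'/CL = 1 / 1.84 = 0.5435
0.25·fm + (1 − fm) = 0.5435
fm = (0.5435 − 1) / (0.25 − 1) = 0.609

0.609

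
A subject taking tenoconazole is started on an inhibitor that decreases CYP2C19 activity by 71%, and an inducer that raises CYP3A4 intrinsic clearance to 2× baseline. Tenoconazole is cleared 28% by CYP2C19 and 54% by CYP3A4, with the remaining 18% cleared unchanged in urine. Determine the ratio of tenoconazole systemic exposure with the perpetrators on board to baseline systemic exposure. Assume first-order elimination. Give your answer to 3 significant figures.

CYP2C19: 0.28 × 0.29 = 0.0812
CYP3A4: 0.54 × 2 = 1.08
Other: 0.18 (unchanged)
New clearance relative to baseline: 0.0812 + 1.08 + 0.18 = 1.3412.
Systemic exposure ∝ 1/CL: fold-change = 1 / 1.3412 = 0.746.

0.746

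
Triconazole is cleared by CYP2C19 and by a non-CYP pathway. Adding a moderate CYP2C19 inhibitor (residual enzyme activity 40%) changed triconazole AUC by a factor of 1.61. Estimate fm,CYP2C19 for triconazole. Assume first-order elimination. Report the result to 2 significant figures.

0.63

Let x = fm,CYP2C19. Because AUC ∝ 1/CL, relative clearance fell to 1/1.61 = 0.6211.
Only the CYP2C19 route changed, so 0.6211 = x·0.4 + (1 − x), giving x = 0.63.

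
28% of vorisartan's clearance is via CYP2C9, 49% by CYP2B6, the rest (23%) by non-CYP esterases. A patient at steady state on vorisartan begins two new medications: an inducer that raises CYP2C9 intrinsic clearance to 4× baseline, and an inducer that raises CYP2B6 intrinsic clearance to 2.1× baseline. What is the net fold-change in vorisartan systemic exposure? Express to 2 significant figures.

The CYP2C9 pathway (28% of clearance) increases to 4× activity: 0.28 × 4 = 1.12.
The CYP2B6 pathway (49% of clearance) is boosted to 2.1× activity: 0.49 × 2.1 = 1.029.
Non-CYP routes (23%) are unchanged.
New clearance relative to baseline: 1.12 + 1.029 + 0.23 = 2.379.
Net systemic exposure ratio = 1 / 2.379 = 0.42.

0.42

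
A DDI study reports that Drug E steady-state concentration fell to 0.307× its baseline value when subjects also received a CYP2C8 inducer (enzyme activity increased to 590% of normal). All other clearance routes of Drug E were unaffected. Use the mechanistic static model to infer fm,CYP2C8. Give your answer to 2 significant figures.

0.46

CL'/CL = 1 / 0.307 = 3.257
5.9·fm + (1 − fm) = 3.257
fm = (3.257 − 1) / (5.9 − 1) = 0.46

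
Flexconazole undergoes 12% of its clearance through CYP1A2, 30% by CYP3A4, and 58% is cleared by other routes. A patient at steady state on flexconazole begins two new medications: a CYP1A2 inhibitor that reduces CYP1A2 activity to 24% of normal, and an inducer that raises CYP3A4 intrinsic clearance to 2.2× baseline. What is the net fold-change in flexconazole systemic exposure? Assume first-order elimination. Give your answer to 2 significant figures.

The CYP1A2 pathway (12% of clearance) is reduced to 0.24× activity: 0.12 × 0.24 = 0.0288.
The CYP3A4 pathway (30% of clearance) rises to 2.2× activity: 0.3 × 2.2 = 0.66.
Non-CYP routes (58%) are unchanged.
Relative clearance = 0.0288 + 0.66 + 0.58 = 1.2688.
Net systemic exposure ratio = 1 / 1.2688 = 0.79.

0.79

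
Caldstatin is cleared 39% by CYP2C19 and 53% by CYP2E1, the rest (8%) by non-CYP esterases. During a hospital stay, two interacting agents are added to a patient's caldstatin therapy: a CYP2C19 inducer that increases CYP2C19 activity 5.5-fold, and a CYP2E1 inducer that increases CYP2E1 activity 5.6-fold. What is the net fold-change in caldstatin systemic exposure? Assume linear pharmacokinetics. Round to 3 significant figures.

The CYP2C19 pathway (39% of clearance) is boosted to 5.5× activity: 0.39 × 5.5 = 2.145.
The CYP2E1 pathway (53% of clearance) increases to 5.6× activity: 0.53 × 5.6 = 2.968.
The remaining 8% of clearance is unaffected.
Relative clearance = 2.145 + 2.968 + 0.08 = 5.193.
Because systemic exposure varies inversely with clearance, the combined effect is 1 / 5.193 = 0.193.

0.193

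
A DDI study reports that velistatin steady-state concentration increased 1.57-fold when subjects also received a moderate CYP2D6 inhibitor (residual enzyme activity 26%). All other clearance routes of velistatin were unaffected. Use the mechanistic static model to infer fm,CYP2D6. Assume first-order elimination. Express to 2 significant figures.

CL'/CL = 1 / 1.57 = 0.6369
0.26·fm + (1 − fm) = 0.6369
fm = (0.6369 − 1) / (0.26 − 1) = 0.49

0.49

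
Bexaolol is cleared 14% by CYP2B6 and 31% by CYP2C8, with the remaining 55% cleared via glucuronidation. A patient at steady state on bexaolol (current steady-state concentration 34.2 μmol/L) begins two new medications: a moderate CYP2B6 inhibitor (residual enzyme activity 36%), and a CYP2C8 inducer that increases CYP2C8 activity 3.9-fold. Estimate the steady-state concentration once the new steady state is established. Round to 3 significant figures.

The CYP2B6 pathway (14% of clearance) is reduced to 0.36× activity: 0.14 × 0.36 = 0.0504.
The CYP2C8 pathway (31% of clearance) increases to 3.9× activity: 0.31 × 3.9 = 1.209.
Non-CYP routes (55%) are unchanged.
Relative clearance = 0.0504 + 1.209 + 0.55 = 1.8094.
New steady-state concentration = 34.2 / 1.8094 = 18.9 μmol/L (concentration scales inversely with clearance).

18.9 μmol/L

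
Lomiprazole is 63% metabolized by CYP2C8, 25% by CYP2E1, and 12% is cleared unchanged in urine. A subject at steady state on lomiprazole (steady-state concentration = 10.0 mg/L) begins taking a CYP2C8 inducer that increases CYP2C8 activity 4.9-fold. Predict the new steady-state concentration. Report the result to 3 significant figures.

2.89 mg/L

The CYP2C8 pathway (63% of clearance) rises to 4.9× activity: 0.63 × 4.9 = 3.087.
CYP2E1 (25%) and the residual 12% are unaffected.
Relative clearance = 3.087 + 0.25 + 0.12 = 3.457.
New steady-state concentration = baseline ÷ relative clearance = 10.0 / 3.457 = 2.89 mg/L.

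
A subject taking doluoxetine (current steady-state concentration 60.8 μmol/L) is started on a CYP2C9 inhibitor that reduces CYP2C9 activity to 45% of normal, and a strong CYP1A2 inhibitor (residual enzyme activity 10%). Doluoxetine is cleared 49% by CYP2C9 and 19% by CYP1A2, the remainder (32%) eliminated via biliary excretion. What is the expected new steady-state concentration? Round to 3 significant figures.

109 μmol/L

The CYP2C9 pathway (49% of clearance) is reduced to 0.45× activity: 0.49 × 0.45 = 0.2205.
The CYP1A2 pathway (19% of clearance) falls to 0.1× activity: 0.19 × 0.1 = 0.019.
Non-CYP routes (32%) are unchanged.
Relative clearance = 0.2205 + 0.019 + 0.32 = 0.5595.
Dividing the baseline by the relative clearance: 60.8 / 0.5595 = 109 μmol/L.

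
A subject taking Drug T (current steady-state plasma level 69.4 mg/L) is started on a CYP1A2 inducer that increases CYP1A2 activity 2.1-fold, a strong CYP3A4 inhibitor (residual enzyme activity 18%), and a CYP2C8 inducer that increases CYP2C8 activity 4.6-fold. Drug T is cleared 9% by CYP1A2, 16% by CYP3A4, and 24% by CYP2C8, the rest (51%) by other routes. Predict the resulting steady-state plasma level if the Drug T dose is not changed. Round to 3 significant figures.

CYP1A2: 0.09 × 2.1 = 0.189
CYP3A4: 0.16 × 0.18 = 0.0288
CYP2C8: 0.24 × 4.6 = 1.104
Other: 0.51 (unchanged)
Relative clearance = 0.189 + 0.0288 + 1.104 + 0.51 = 1.8318.
Steady-state plasma level ∝ 1/CL: new value = 69.4 / 1.8318 = 37.9 mg/L.

37.9 mg/L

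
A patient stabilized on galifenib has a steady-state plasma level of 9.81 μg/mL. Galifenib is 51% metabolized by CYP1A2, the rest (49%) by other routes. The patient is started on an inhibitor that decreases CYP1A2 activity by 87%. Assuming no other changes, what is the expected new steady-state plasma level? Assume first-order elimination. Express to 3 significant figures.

CYP1A2: 0.51 × 0.13 = 0.0663
Other: 0.49 (unchanged)
New clearance relative to baseline: 0.0663 + 0.49 = 0.5563.
With dosing unchanged, steady-state plasma level scales as 1/CL: 9.81 / 0.5563 = 17.6 μg/mL.

17.6 μg/mL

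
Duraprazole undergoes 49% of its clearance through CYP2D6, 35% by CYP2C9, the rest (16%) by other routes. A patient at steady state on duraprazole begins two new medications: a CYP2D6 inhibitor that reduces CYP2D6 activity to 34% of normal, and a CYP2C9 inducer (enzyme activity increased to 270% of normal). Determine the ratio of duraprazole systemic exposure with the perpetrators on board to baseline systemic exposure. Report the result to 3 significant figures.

The CYP2D6 pathway (49% of clearance) drops to 0.34× activity: 0.49 × 0.34 = 0.1666.
The CYP2C9 pathway (35% of clearance) increases to 2.7× activity: 0.35 × 2.7 = 0.945.
Non-CYP routes (16%) are unchanged.
CL_new/CL_old = 0.1666 + 0.945 + 0.16 = 1.2716.
Because systemic exposure varies inversely with clearance, the combined effect is 1 / 1.2716 = 0.786.

0.786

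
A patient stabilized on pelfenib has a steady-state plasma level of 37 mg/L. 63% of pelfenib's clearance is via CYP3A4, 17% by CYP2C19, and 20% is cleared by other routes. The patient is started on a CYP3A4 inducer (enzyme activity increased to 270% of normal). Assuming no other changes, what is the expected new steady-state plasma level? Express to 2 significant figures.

CYP3A4: 0.63 × 2.7 = 1.701
CYP2C19: 0.17 (unchanged)
Other: 0.2 (unchanged)
CL_new/CL_old = 1.701 + 0.17 + 0.2 = 2.071.
New steady-state plasma level = baseline ÷ relative clearance = 37 / 2.071 = 18 mg/L.

18 mg/L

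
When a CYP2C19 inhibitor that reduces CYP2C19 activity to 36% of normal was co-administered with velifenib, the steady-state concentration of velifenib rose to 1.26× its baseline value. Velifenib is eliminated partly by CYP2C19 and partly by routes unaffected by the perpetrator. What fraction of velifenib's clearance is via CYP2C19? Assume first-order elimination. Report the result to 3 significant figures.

0.322

Let x = fm,CYP2C19. Because steady-state concentration ∝ 1/CL, relative clearance fell to 1/1.26 = 0.7937.
Only the CYP2C19 route changed, so 0.7937 = x·0.36 + (1 − x), giving x = 0.322.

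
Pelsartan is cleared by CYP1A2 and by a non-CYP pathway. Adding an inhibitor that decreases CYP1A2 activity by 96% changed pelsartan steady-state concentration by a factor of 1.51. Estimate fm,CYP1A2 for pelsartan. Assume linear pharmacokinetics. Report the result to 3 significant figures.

0.352

Let fm be the CYP1A2 fraction. New clearance relative to baseline = fm × 0.04 + (1 − fm).
Steady-state concentration ratio = 1 / (new CL fraction), so new CL fraction = 1 / 1.51 = 0.6623.
fm × 0.04 + 1 − fm = 0.6623  ⇒  fm × (0.04 − 1) = −0.3377  ⇒  fm = 0.352.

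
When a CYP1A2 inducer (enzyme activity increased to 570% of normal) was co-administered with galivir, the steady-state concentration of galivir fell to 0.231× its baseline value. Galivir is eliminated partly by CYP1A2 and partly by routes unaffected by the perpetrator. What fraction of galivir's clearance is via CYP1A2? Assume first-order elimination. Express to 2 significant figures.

0.71

Write x for the fraction cleared via CYP1A2. The observed steady-state concentration change means clearance rose to 1/0.231 = 4.329 of baseline.
Setting x·5.7 + (1 − x) = 4.329 and solving: x = (4.329 − 1)/(5.7 − 1) = 0.71.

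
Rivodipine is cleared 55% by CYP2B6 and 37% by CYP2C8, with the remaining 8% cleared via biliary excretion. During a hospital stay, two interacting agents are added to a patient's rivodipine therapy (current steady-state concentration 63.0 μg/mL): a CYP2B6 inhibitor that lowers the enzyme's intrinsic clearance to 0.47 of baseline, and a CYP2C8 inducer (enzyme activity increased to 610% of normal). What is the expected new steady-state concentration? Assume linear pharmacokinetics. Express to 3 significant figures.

CYP2B6: 0.55 × 0.47 = 0.2585
CYP2C8: 0.37 × 6.1 = 2.257
Other: 0.08 (unchanged)
New clearance relative to baseline: 0.2585 + 2.257 + 0.08 = 2.5955.
Dividing the baseline by the relative clearance: 63.0 / 2.5955 = 24.3 μg/mL.

24.3 μg/mL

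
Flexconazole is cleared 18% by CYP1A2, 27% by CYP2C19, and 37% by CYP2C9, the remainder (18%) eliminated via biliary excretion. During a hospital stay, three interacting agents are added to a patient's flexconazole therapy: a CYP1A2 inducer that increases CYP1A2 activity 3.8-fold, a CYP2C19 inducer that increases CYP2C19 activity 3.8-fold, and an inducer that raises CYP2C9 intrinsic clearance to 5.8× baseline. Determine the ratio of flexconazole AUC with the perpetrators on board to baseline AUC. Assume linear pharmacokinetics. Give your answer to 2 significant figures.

The CYP1A2 pathway (18% of clearance) rises to 3.8× activity: 0.18 × 3.8 = 0.684.
The CYP2C19 pathway (27% of clearance) rises to 3.8× activity: 0.27 × 3.8 = 1.026.
The CYP2C9 pathway (37% of clearance) rises to 5.8× activity: 0.37 × 5.8 = 2.146.
The remaining 18% of clearance is unaffected.
New clearance relative to baseline: 0.684 + 1.026 + 2.146 + 0.18 = 4.036.
AUC ∝ 1/CL: fold-change = 1 / 4.036 = 0.25.

0.25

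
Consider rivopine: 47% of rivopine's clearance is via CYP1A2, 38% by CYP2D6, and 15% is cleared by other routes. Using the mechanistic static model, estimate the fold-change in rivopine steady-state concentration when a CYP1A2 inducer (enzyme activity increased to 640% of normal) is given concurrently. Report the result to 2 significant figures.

0.28

The CYP1A2 pathway (47% of clearance) is boosted to 6.4× activity: 0.47 × 6.4 = 3.008.
CYP2D6 (38%) and the residual 15% are unaffected.
CL_new/CL_old = 3.008 + 0.38 + 0.15 = 3.538.
Steady-state concentration is inversely proportional to clearance, so the fold-change is 1 / 3.538 = 0.28.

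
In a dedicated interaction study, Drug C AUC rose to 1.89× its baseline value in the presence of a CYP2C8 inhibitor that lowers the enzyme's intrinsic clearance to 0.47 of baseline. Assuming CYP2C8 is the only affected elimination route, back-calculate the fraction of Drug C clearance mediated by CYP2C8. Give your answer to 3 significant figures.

CL'/CL = 1 / 1.89 = 0.5291
0.47·fm + (1 − fm) = 0.5291
fm = (0.5291 − 1) / (0.47 − 1) = 0.888

0.888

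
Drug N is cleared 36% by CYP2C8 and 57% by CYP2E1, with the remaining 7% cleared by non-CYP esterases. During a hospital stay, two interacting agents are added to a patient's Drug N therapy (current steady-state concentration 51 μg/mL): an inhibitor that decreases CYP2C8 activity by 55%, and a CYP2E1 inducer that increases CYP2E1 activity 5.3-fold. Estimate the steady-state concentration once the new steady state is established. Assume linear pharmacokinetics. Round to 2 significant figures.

The CYP2C8 pathway (36% of clearance) drops to 0.45× activity: 0.36 × 0.45 = 0.162.
The CYP2E1 pathway (57% of clearance) increases to 5.3× activity: 0.57 × 5.3 = 3.021.
The remaining 7% of clearance is unaffected.
New clearance relative to baseline: 0.162 + 3.021 + 0.07 = 3.253.
Steady-state concentration ∝ 1/CL: new value = 51 / 3.253 = 16 μg/mL.

16 μg/mL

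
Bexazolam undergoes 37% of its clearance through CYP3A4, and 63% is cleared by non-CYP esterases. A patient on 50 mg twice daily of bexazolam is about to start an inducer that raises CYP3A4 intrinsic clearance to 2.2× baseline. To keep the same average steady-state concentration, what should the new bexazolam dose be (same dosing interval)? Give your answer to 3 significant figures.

The CYP3A4 pathway (37% of clearance) is boosted to 2.2× activity: 0.37 × 2.2 = 0.814.
The remaining 63% of clearance is unaffected.
CL_new/CL_old = 0.814 + 0.63 = 1.444.
To maintain the same steady-state level, dose must scale with clearance: new dose = 50 × 1.444 = 72.2 mg.

72.2 mg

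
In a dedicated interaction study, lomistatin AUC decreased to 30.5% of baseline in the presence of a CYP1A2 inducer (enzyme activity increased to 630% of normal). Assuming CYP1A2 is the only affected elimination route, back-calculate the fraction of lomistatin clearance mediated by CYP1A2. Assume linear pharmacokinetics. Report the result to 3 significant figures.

0.430

Let fm be the CYP1A2 fraction. New clearance relative to baseline = fm × 6.3 + (1 − fm).
AUC ratio = 1 / (new CL fraction), so new CL fraction = 1 / 0.305 = 3.279.
fm × 6.3 + 1 − fm = 3.279  ⇒  fm × (6.3 − 1) = 2.279  ⇒  fm = 0.430.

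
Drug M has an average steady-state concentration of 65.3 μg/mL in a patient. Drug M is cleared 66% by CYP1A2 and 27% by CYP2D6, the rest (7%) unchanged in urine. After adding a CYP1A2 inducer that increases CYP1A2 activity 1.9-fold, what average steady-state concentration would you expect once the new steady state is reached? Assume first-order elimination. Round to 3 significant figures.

41.0 μg/mL

CYP1A2: 0.66 × 1.9 = 1.254
CYP2D6: 0.27 (unchanged)
Other: 0.07 (unchanged)
Relative clearance = 1.254 + 0.27 + 0.07 = 1.594.
Average steady-state concentration ∝ 1/CL, so new value = 65.3 / 1.594 = 41.0 μg/mL.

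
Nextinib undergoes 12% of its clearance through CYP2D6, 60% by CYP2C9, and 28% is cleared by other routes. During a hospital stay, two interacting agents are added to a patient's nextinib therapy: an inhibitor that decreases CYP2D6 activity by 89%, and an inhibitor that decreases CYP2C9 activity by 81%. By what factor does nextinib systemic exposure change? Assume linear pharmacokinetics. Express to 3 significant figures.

2.46

CYP2D6: 0.12 × 0.11 = 0.0132
CYP2C9: 0.6 × 0.19 = 0.114
Other: 0.28 (unchanged)
CL_new/CL_old = 0.0132 + 0.114 + 0.28 = 0.4072.
Systemic exposure ∝ 1/CL: fold-change = 1 / 0.4072 = 2.46.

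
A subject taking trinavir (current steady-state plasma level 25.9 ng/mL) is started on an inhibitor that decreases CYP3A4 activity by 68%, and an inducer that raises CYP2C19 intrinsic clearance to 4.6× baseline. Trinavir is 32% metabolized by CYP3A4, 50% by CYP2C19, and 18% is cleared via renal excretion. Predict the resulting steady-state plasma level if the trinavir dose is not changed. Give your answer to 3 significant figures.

10.0 ng/mL

CYP3A4: 0.32 × 0.32 = 0.1024
CYP2C19: 0.5 × 4.6 = 2.3
Other: 0.18 (unchanged)
CL_new/CL_old = 0.1024 + 2.3 + 0.18 = 2.5824.
Dividing the baseline by the relative clearance: 25.9 / 2.5824 = 10.0 ng/mL.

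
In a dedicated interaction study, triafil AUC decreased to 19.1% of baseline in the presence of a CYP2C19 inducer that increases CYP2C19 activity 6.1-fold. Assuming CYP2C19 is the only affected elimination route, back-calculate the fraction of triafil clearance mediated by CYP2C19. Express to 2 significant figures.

Let x = fm,CYP2C19. Because AUC ∝ 1/CL, relative clearance rose to 1/0.191 = 5.236.
Only the CYP2C19 route changed, so 5.236 = x·6.1 + (1 − x), giving x = 0.83.

0.83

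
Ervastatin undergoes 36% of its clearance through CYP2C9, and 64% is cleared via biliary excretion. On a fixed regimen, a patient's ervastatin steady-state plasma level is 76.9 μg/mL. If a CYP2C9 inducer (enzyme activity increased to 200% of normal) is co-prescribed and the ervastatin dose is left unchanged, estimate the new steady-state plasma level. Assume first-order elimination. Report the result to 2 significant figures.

The CYP2C9 pathway (36% of clearance) increases to 2× activity: 0.36 × 2 = 0.72.
Non-CYP routes (64%) are unchanged.
CL_new/CL_old = 0.72 + 0.64 = 1.36.
New steady-state plasma level = baseline ÷ relative clearance = 76.9 / 1.36 = 57 μg/mL.

57 μg/mL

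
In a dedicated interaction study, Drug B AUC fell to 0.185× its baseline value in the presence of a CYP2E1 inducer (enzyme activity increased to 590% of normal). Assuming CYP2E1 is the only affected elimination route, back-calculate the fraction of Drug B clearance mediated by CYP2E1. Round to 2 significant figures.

0.90

Call the CYP2E1 fraction fm. After the interaction, CL_new/CL_old = fm × 5.9 + (1 − fm).
AUC ratio = 1 / (new CL fraction), so new CL fraction = 1 / 0.185 = 5.405.
fm × 5.9 + 1 − fm = 5.405  ⇒  fm × (5.9 − 1) = 4.405  ⇒  fm = 0.90.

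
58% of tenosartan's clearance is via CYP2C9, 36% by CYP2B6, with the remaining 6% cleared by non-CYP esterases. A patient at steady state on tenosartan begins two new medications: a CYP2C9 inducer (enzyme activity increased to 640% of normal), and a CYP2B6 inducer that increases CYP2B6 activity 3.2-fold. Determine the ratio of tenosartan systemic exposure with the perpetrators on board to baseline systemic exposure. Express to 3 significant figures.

0.203

The CYP2C9 pathway (58% of clearance) is boosted to 6.4× activity: 0.58 × 6.4 = 3.712.
The CYP2B6 pathway (36% of clearance) is boosted to 3.2× activity: 0.36 × 3.2 = 1.152.
The remaining 6% of clearance is unaffected.
Relative clearance = 3.712 + 1.152 + 0.06 = 4.924.
Systemic exposure ∝ 1/CL: fold-change = 1 / 4.924 = 0.203.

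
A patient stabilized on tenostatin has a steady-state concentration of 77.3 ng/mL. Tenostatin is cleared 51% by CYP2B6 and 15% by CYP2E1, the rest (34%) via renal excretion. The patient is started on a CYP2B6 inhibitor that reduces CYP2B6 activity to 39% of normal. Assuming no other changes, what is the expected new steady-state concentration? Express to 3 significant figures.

The CYP2B6 pathway (51% of clearance) falls to 0.39× activity: 0.51 × 0.39 = 0.1989.
CYP2E1 (15%) and the residual 34% are unaffected.
CL_new/CL_old = 0.1989 + 0.15 + 0.34 = 0.6889.
Steady-state concentration ∝ 1/CL, so new value = 77.3 / 0.6889 = 112 ng/mL.

112 ng/mL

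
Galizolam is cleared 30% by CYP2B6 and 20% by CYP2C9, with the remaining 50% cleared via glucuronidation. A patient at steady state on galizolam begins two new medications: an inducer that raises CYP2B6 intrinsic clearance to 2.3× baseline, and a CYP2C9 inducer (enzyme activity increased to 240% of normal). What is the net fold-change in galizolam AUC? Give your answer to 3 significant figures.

The CYP2B6 pathway (30% of clearance) increases to 2.3× activity: 0.3 × 2.3 = 0.69.
The CYP2C9 pathway (20% of clearance) rises to 2.4× activity: 0.2 × 2.4 = 0.48.
The remaining 50% of clearance is unaffected.
New clearance relative to baseline: 0.69 + 0.48 + 0.5 = 1.67.
AUC ∝ 1/CL: fold-change = 1 / 1.67 = 0.599.

0.599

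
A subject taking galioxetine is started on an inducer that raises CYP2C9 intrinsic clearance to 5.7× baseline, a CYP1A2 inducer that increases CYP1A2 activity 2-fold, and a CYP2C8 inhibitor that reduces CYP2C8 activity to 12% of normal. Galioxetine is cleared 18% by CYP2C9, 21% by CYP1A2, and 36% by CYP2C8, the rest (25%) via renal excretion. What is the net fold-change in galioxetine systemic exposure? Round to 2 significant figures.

0.57

The CYP2C9 pathway (18% of clearance) rises to 5.7× activity: 0.18 × 5.7 = 1.026.
The CYP1A2 pathway (21% of clearance) is boosted to 2× activity: 0.21 × 2 = 0.42.
The CYP2C8 pathway (36% of clearance) is reduced to 0.12× activity: 0.36 × 0.12 = 0.0432.
The remaining 25% of clearance is unaffected.
New clearance relative to baseline: 1.026 + 0.42 + 0.0432 + 0.25 = 1.7392.
Net systemic exposure ratio = 1 / 1.7392 = 0.57.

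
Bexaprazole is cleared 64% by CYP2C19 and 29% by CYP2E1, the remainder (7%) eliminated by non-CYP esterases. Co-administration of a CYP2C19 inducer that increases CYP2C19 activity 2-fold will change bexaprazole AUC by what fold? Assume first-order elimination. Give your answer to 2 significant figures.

CYP2C19: 0.64 × 2 = 1.28
CYP2E1: 0.29 (unchanged)
Other: 0.07 (unchanged)
CL_new/CL_old = 1.28 + 0.29 + 0.07 = 1.64.
AUC is inversely proportional to clearance, so the fold-change is 1 / 1.64 = 0.61.

0.61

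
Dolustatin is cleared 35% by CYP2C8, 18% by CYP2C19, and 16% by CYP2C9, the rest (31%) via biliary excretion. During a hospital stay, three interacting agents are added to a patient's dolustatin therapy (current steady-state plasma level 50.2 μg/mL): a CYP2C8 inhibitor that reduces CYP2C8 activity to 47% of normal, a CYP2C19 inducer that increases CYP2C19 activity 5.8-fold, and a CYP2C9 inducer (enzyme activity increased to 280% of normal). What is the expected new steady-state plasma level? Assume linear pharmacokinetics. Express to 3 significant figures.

The CYP2C8 pathway (35% of clearance) drops to 0.47× activity: 0.35 × 0.47 = 0.1645.
The CYP2C19 pathway (18% of clearance) is boosted to 5.8× activity: 0.18 × 5.8 = 1.044.
The CYP2C9 pathway (16% of clearance) increases to 2.8× activity: 0.16 × 2.8 = 0.448.
Non-CYP routes (31%) are unchanged.
CL_new/CL_old = 0.1645 + 1.044 + 0.448 + 0.31 = 1.9665.
Dividing the baseline by the relative clearance: 50.2 / 1.9665 = 25.5 μg/mL.

25.5 μg/mL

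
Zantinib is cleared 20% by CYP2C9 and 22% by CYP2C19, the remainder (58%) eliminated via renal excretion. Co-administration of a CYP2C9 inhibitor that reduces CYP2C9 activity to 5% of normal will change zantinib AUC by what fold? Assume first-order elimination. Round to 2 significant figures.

1.2

The CYP2C9 pathway (20% of clearance) drops to 0.05× activity: 0.2 × 0.05 = 0.01.
CYP2C19 (22%) and the residual 58% are unaffected.
Relative clearance = 0.01 + 0.22 + 0.58 = 0.81.
AUC ratio = CL_old/CL_new = 1 / 0.81 = 1.2.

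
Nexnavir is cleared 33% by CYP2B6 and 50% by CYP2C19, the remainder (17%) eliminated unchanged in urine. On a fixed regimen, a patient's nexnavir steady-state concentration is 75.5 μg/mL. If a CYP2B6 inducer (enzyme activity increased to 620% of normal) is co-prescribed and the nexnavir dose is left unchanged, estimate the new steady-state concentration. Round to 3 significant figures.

27.8 μg/mL

The CYP2B6 pathway (33% of clearance) increases to 6.2× activity: 0.33 × 6.2 = 2.046.
CYP2C19 (50%) and the residual 17% are unaffected.
CL_new/CL_old = 2.046 + 0.5 + 0.17 = 2.716.
Steady-state concentration ∝ 1/CL, so new value = 75.5 / 2.716 = 27.8 μg/mL.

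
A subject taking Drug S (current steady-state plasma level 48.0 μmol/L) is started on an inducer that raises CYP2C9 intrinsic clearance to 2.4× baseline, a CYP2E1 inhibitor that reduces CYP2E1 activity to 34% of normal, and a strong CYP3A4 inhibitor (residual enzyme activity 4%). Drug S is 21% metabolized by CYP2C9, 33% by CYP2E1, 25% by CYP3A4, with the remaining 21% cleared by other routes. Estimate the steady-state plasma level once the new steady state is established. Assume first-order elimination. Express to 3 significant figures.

57.4 μmol/L

The CYP2C9 pathway (21% of clearance) rises to 2.4× activity: 0.21 × 2.4 = 0.504.
The CYP2E1 pathway (33% of clearance) is reduced to 0.34× activity: 0.33 × 0.34 = 0.1122.
The CYP3A4 pathway (25% of clearance) is reduced to 0.04× activity: 0.25 × 0.04 = 0.01.
Non-CYP routes (21%) are unchanged.
New clearance relative to baseline: 0.504 + 0.1122 + 0.01 + 0.21 = 0.8362.
Dividing the baseline by the relative clearance: 48.0 / 0.8362 = 57.4 μmol/L.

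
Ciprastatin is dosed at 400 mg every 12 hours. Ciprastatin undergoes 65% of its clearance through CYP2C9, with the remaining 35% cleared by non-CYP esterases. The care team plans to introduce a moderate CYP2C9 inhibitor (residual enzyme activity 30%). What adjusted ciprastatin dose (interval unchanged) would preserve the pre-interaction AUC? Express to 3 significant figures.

218 mg

The CYP2C9 pathway (65% of clearance) is reduced to 0.3× activity: 0.65 × 0.3 = 0.195.
The remaining 35% of clearance is unaffected.
CL_new/CL_old = 0.195 + 0.35 = 0.545.
Css,avg = (dose rate)/CL, so holding Css fixed requires dose ∝ CL: 400 × 0.545 = 218 mg.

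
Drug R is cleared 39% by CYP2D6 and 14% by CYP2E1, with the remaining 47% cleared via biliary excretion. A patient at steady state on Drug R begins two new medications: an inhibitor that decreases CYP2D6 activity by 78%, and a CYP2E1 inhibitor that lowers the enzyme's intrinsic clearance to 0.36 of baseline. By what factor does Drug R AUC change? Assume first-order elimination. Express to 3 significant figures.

1.65

The CYP2D6 pathway (39% of clearance) is reduced to 0.22× activity: 0.39 × 0.22 = 0.0858.
The CYP2E1 pathway (14% of clearance) is reduced to 0.36× activity: 0.14 × 0.36 = 0.0504.
Non-CYP routes (47%) are unchanged.
CL_new/CL_old = 0.0858 + 0.0504 + 0.47 = 0.6062.
AUC ∝ 1/CL: fold-change = 1 / 0.6062 = 1.65.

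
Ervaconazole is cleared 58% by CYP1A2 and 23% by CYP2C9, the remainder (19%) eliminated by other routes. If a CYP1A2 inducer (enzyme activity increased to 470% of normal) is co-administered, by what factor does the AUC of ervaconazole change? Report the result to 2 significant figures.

0.32

The CYP1A2 pathway (58% of clearance) rises to 4.7× activity: 0.58 × 4.7 = 2.726.
CYP2C9 (23%) and the residual 19% are unaffected.
New clearance relative to baseline: 2.726 + 0.23 + 0.19 = 3.146.
AUC ratio = CL_old/CL_new = 1 / 3.146 = 0.32.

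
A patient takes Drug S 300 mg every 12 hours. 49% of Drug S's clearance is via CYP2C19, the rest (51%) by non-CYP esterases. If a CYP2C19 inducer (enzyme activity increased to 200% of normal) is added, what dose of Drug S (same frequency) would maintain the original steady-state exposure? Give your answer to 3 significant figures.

The CYP2C19 pathway (49% of clearance) rises to 2× activity: 0.49 × 2 = 0.98.
The remaining 51% of clearance is unaffected.
Relative clearance = 0.98 + 0.51 = 1.49.
To maintain the same steady-state level, dose must scale with clearance: new dose = 300 × 1.49 = 447 mg.

447 mg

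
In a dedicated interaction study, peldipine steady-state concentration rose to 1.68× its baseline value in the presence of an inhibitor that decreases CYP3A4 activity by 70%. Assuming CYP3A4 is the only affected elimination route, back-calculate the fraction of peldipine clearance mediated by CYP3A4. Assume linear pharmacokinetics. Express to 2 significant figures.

Let x = fm,CYP3A4. Because steady-state concentration ∝ 1/CL, relative clearance fell to 1/1.68 = 0.5952.
Setting x·0.3 + (1 − x) = 0.5952 and solving: x = (0.5952 − 1)/(0.3 − 1) = 0.58.

0.58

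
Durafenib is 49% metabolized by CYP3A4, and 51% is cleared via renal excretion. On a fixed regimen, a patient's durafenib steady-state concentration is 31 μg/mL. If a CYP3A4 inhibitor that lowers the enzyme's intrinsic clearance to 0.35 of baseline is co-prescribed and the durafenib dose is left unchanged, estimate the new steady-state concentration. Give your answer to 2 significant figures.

45 μg/mL

The CYP3A4 pathway (49% of clearance) is reduced to 0.35× activity: 0.49 × 0.35 = 0.1715.
Non-CYP routes (51%) are unchanged.
New clearance relative to baseline: 0.1715 + 0.51 = 0.6815.
New steady-state concentration = baseline ÷ relative clearance = 31 / 0.6815 = 45 μg/mL.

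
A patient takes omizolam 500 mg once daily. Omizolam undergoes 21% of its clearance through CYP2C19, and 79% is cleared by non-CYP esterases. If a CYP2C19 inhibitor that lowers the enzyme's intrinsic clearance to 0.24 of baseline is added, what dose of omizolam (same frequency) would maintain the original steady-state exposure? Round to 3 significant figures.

420 mg

The CYP2C19 pathway (21% of clearance) drops to 0.24× activity: 0.21 × 0.24 = 0.0504.
Non-CYP routes (79%) are unchanged.
New clearance relative to baseline: 0.0504 + 0.79 = 0.8404.
Exposure is unchanged when dose changes in proportion to clearance. New dose = 500 mg × 0.8404 = 420 mg.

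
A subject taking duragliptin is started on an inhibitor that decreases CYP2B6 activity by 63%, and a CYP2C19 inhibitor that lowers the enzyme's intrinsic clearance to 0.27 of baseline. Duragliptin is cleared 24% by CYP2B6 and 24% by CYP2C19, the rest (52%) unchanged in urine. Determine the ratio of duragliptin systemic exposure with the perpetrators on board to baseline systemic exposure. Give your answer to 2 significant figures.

The CYP2B6 pathway (24% of clearance) drops to 0.37× activity: 0.24 × 0.37 = 0.0888.
The CYP2C19 pathway (24% of clearance) is reduced to 0.27× activity: 0.24 × 0.27 = 0.0648.
Non-CYP routes (52%) are unchanged.
New clearance relative to baseline: 0.0888 + 0.0648 + 0.52 = 0.6736.
Systemic exposure ∝ 1/CL: fold-change = 1 / 0.6736 = 1.5.

1.5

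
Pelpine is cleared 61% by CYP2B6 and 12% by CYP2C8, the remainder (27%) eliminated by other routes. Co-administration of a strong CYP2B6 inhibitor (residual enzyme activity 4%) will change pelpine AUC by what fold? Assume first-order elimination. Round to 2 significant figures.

2.4

The CYP2B6 pathway (61% of clearance) is reduced to 0.04× activity: 0.61 × 0.04 = 0.0244.
CYP2C8 (12%) and the residual 27% are unaffected.
Relative clearance = 0.0244 + 0.12 + 0.27 = 0.4144.
AUC is inversely proportional to clearance, so the fold-change is 1 / 0.4144 = 2.4.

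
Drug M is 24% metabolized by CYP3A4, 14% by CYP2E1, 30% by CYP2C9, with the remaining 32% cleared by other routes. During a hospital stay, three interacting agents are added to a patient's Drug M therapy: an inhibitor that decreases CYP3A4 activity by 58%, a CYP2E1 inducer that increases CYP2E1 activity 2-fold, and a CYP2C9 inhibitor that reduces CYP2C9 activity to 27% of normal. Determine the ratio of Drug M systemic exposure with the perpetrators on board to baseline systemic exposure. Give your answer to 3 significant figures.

1.28

The CYP3A4 pathway (24% of clearance) is reduced to 0.42× activity: 0.24 × 0.42 = 0.1008.
The CYP2E1 pathway (14% of clearance) rises to 2× activity: 0.14 × 2 = 0.28.
The CYP2C9 pathway (30% of clearance) falls to 0.27× activity: 0.3 × 0.27 = 0.081.
Non-CYP routes (32%) are unchanged.
CL_new/CL_old = 0.1008 + 0.28 + 0.081 + 0.32 = 0.7818.
Because systemic exposure varies inversely with clearance, the combined effect is 1 / 0.7818 = 1.28.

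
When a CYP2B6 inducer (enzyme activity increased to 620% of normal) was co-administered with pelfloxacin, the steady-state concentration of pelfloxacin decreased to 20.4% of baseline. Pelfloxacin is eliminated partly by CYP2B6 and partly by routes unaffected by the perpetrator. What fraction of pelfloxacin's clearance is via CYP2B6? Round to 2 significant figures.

Let x = fm,CYP2B6. Because steady-state concentration ∝ 1/CL, relative clearance rose to 1/0.204 = 4.902.
Setting x·6.2 + (1 − x) = 4.902 and solving: x = (4.902 − 1)/(6.2 − 1) = 0.75.

0.75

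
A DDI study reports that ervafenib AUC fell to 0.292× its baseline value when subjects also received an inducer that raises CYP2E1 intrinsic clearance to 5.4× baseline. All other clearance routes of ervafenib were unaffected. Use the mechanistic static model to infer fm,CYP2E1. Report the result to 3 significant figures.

0.551

Call the CYP2E1 fraction fm. After the interaction, CL_new/CL_old = fm × 5.4 + (1 − fm).
AUC ratio = 1 / (new CL fraction), so new CL fraction = 1 / 0.292 = 3.425.
fm × 5.4 + 1 − fm = 3.425  ⇒  fm × (5.4 − 1) = 2.425  ⇒  fm = 0.551.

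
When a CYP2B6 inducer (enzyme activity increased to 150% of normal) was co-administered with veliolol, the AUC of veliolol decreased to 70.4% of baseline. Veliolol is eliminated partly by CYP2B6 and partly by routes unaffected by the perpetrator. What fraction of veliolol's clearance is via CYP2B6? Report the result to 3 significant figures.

0.841

Call the CYP2B6 fraction fm. After the interaction, CL_new/CL_old = fm × 1.5 + (1 − fm).
AUC ratio = 1 / (new CL fraction), so new CL fraction = 1 / 0.704 = 1.42.
fm × 1.5 + 1 − fm = 1.42  ⇒  fm × (1.5 − 1) = 0.4205  ⇒  fm = 0.841.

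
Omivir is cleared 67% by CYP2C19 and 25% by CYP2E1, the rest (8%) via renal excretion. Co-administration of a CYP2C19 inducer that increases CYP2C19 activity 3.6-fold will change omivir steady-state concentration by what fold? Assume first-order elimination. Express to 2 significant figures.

CYP2C19: 0.67 × 3.6 = 2.412
CYP2E1: 0.25 (unchanged)
Other: 0.08 (unchanged)
Relative clearance = 2.412 + 0.25 + 0.08 = 2.742.
Steady-state concentration is inversely proportional to clearance, so the fold-change is 1 / 2.742 = 0.36.

0.36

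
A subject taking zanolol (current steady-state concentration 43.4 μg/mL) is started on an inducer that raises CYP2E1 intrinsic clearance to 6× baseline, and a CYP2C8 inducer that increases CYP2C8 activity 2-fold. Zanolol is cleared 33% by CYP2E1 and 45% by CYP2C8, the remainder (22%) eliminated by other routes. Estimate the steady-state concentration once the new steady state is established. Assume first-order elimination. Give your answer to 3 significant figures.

CYP2E1: 0.33 × 6 = 1.98
CYP2C8: 0.45 × 2 = 0.9
Other: 0.22 (unchanged)
CL_new/CL_old = 1.98 + 0.9 + 0.22 = 3.1.
New steady-state concentration = 43.4 / 3.1 = 14.0 μg/mL (concentration scales inversely with clearance).

14.0 μg/mL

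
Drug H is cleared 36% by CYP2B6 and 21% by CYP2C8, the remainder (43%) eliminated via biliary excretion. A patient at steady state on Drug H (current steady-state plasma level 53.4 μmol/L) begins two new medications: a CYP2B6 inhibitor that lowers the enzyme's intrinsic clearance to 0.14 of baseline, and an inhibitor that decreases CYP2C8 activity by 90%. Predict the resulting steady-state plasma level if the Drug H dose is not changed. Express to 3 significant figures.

CYP2B6: 0.36 × 0.14 = 0.0504
CYP2C8: 0.21 × 0.1 = 0.021
Other: 0.43 (unchanged)
Relative clearance = 0.0504 + 0.021 + 0.43 = 0.5014.
Steady-state plasma level ∝ 1/CL: new value = 53.4 / 0.5014 = 107 μmol/L.

107 μmol/L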